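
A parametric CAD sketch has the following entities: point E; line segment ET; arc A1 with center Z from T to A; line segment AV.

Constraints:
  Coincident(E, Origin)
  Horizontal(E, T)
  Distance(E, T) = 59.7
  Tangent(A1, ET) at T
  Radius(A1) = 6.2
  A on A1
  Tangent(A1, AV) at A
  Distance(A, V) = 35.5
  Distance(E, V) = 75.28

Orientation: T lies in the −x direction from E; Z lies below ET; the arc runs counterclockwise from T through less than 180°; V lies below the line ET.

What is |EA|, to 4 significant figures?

66.22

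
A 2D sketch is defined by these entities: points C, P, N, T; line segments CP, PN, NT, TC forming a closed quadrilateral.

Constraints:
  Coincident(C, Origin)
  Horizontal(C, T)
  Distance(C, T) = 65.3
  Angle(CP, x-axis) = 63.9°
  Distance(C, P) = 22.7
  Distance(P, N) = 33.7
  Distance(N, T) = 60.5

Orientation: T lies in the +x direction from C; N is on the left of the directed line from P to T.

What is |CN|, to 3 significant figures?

56.3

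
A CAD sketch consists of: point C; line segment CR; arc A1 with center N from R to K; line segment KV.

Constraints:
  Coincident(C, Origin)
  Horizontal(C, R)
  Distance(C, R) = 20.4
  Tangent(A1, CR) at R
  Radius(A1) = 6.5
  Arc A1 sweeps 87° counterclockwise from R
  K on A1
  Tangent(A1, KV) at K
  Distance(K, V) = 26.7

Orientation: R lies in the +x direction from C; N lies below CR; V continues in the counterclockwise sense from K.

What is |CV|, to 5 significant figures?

35.127

C is at the origin; CR is horizontal with |CR| = 20.4 and R on the +x side, so R = (20.400, 0.0000). The tangent condition forces NR to be normal to CR, so N = R + (0, -6.5) = (20.400, -6.5000). On A1, R sits at bearing 90° from N; an 87° counterclockwise sweep puts K at bearing 177°, so K = N + 6.5·(cos 177°, sin 177°) = (13.909, -6.1598). Since A1 is tangent to KV there, NK ⟂ KV, so KV runs along (−sin 177°, cos 177°); with |KV| = 26.7, V = (12.512, -32.823). Then |CV| = |V − C| = 35.127.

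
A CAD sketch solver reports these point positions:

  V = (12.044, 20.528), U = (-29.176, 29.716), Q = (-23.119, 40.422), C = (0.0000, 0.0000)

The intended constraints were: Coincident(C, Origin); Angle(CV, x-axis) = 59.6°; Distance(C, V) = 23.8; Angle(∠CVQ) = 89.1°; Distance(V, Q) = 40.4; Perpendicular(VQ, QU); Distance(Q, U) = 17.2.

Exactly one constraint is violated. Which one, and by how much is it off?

Distance(Q, U) = 17.2 — off by 4.90.

C = (0.00, 0.00) ✓; CV at 59.60° ✓; |CV| = 23.80 ✓; ∠CVQ = 89.10° ✓; |VQ| = 40.40 ✓; ∠(VQ, QU) = 90.00° ✓; |QU| = 12.30 ✗.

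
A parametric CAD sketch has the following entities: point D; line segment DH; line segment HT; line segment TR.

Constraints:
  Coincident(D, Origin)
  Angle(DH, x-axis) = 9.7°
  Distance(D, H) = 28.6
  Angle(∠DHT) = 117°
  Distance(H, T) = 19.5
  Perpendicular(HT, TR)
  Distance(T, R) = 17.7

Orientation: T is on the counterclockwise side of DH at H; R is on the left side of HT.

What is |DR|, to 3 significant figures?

33.4

D is at the origin; DH runs at 9.7° with length 28.6, so H = 28.6·(cos 9.7°, sin 9.7°) = (28.2, 4.82). ∠DHT = 117.0°, so HT runs at 9.7° + (180° − 117.0°) = 72.7° from the x-axis; with |HT| = 19.5, T = H + 19.5·(cos 72.7°, sin 72.7°) = (34.0, 23.4). The perpendicularity gives TR at right angles to HT; with |TR| = 17.7 on the left of HT, R = T + 17.7·(-0.955, 0.297) = (17.1, 28.7). Then |DR| = |R − D| = 33.4.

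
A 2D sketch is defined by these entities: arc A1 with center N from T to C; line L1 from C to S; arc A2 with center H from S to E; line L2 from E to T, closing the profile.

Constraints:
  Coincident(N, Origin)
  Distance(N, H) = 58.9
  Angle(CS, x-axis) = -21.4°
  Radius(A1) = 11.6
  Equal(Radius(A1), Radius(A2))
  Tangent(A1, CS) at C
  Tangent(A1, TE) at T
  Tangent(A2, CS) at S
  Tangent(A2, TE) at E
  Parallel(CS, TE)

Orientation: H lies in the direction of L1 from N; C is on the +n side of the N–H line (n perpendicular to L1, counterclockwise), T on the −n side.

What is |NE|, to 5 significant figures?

60.031

Tangency of A1 to both parallel lines with radius 11.6 puts C and T at N ± 11.6·n: C = (4.2326, 10.800), T = (-4.2326, -10.800). Equal radii place S and E the same way about H: S = H + 11.6·n = (59.072, -10.691), E = H − 11.6·n = (50.607, -32.291). Then |NE| = |E − N| = 60.031.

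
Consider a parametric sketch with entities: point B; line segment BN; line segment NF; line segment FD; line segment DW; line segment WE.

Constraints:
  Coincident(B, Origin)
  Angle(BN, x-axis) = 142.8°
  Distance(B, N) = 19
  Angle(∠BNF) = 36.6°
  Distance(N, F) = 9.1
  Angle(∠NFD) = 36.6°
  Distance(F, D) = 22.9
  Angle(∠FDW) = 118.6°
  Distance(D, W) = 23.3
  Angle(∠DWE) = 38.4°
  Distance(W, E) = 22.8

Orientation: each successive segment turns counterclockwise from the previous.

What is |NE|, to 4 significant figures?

8.406

B is at the origin; BN runs at 142.8° with length 19.0, so N = (-15.13, 11.49). ∠BNF = 36.6° gives NF at -73.80° from the x-axis; with |NF| = 9.1, F = (-12.60, 2.749). ∠NFD = 36.6° gives FD at 69.60° from the x-axis; with |FD| = 22.9, D = (-4.613, 24.21). ∠FDW = 118.6° gives DW at 131.0° from the x-axis; with |DW| = 23.3, W = (-19.90, 41.80). ∠DWE = 38.4° gives WE at -87.40° from the x-axis; with |WE| = 22.8, E = (-18.86, 19.02). Then |NE| = |E − N| = 8.406.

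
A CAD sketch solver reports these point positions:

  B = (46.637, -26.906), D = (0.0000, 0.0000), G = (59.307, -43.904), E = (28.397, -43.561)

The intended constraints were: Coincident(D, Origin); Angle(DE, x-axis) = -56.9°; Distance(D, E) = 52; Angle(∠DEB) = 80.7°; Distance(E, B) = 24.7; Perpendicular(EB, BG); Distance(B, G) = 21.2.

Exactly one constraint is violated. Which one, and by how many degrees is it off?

Perpendicular(EB, BG) — off by 5.70°.

D = (0.00, 0.00) ✓; DE at -56.90° ✓; |DE| = 52.00 ✓; ∠DEB = 80.70° ✓; |EB| = 24.70 ✓; ∠(EB, BG) = 95.70° ✗; |BG| = 21.20 ✓.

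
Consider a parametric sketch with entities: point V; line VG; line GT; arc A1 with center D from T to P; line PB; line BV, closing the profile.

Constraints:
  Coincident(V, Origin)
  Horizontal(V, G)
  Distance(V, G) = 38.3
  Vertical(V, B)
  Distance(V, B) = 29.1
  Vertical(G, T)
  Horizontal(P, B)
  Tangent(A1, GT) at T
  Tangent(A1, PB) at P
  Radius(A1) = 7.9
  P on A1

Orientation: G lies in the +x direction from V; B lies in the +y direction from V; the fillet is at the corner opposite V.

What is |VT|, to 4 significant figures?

43.78

V is at the origin; VG is horizontal with |VG| = 38.3 and G on the +x side, so G = (38.30, 0.000). V and B share the same x with |VB| = 29.1 and B on the +y side, so B = (0.000, 29.10). The virtual corner opposite V is at (38.30, 29.10). A1 meets GT tangentially, so DT is at right angles to GT and the tangent condition forces DP to be normal to PB, with radius 7.9, so the center D sits 7.9 in from both sides at D = (30.40, 21.20). That places the tangent points at T = (38.30, 21.20) on GT and P = (30.40, 29.10) on PB. Then |VT| = |T − V| = 43.78.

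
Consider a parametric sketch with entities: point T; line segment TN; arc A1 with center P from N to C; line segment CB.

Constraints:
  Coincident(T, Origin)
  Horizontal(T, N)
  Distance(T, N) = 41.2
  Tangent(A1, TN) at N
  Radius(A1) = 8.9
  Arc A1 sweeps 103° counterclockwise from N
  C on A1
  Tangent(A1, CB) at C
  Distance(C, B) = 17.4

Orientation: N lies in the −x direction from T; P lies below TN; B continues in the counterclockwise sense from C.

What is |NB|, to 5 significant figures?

28.259

T is at the origin; T and N share the same y with |TN| = 41.2 and N on the −x side, so N = (-41.200, 0.0000). Tangency of A1 to TN means the radius PN is perpendicular to TN, so P = N + (0, -8.9) = (-41.200, -8.9000). On A1, N sits at bearing 90° from P; a 103° counterclockwise sweep puts C at bearing 193°, so C = P + 8.9·(cos 193°, sin 193°) = (-49.872, -10.902). Since A1 is tangent to CB there, PC ⟂ CB, so CB runs along (−sin 193°, cos 193°); with |CB| = 17.4, B = (-45.958, -27.856). Then |NB| = |B − N| = 28.259.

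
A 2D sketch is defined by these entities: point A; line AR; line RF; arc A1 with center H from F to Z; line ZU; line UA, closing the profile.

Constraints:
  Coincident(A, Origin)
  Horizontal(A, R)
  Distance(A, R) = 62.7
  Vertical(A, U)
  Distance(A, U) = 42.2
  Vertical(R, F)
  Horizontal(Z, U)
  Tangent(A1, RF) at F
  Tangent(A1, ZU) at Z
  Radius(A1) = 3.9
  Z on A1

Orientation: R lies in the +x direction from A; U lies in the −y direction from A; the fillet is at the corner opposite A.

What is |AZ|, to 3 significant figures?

72.4

The virtual corner opposite A is at (62.7, -42.2). Tangency of A1 to RF means the radius HF is perpendicular to RF and tangency of A1 to ZU means the radius HZ is perpendicular to ZU, with radius 3.9, so the center H sits 3.9 in from both sides at H = (58.8, -38.3). That places the tangent points at F = (62.7, -38.3) on RF and Z = (58.8, -42.2) on ZU. Then |AZ| = |Z − A| = 72.4.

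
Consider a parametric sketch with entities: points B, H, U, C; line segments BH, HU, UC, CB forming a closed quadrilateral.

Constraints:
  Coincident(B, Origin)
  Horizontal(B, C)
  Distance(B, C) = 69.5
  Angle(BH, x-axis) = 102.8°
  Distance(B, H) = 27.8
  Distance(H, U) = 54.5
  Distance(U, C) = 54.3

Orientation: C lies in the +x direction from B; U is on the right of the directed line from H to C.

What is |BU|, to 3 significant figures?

28.6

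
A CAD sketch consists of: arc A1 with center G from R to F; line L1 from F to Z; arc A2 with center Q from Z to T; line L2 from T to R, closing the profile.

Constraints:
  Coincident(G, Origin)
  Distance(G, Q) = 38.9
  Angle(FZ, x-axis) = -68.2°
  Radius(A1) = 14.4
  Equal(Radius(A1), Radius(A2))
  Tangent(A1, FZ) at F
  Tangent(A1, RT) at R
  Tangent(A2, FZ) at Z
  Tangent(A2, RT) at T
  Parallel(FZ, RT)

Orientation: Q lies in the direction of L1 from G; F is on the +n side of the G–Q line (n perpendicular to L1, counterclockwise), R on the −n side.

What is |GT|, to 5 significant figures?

41.480

The slot axis is L1's direction at -68.2°, so u = (cos -68.2°, sin -68.2°) = (0.37137, -0.92849) and n = (−sin -68.2°, cos -68.2°) = (0.92849, 0.37137). G is at the origin and Q lies 38.9 along u from G, so Q = 38.9·u = (14.446, -36.118). Tangency of A1 to both parallel lines with radius 14.4 puts F and R at G ± 14.4·n: F = (13.370, 5.3477), R = (-13.370, -5.3477). Equal radii place Z and T the same way about Q: Z = Q + 14.4·n = (27.816, -30.770), T = Q − 14.4·n = (1.0760, -41.466). Then |GT| = |T − G| = 41.480.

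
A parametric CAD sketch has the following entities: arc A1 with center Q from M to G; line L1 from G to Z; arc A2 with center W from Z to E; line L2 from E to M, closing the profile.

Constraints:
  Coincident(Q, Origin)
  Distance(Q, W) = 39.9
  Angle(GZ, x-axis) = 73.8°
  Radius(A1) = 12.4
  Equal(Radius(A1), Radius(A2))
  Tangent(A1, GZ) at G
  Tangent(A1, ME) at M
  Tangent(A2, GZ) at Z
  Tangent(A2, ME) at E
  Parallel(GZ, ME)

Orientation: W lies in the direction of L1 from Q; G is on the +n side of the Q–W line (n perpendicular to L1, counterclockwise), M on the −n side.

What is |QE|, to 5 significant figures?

41.782

The slot axis is L1's direction at 73.8°, so u = (cos 73.8°, sin 73.8°) = (0.27899, 0.96029) and n = (−sin 73.8°, cos 73.8°) = (-0.96029, 0.27899). Q is at the origin and W lies 39.9 along u from Q, so W = 39.9·u = (11.132, 38.316). Tangency of A1 to both parallel lines with radius 12.4 puts G and M at Q ± 12.4·n: G = (-11.908, 3.4595), M = (11.908, -3.4595). Equal radii place Z and E the same way about W: Z = W + 12.4·n = (-0.77590, 41.775), E = W − 12.4·n = (23.039, 34.856). Then |QE| = |E − Q| = 41.782.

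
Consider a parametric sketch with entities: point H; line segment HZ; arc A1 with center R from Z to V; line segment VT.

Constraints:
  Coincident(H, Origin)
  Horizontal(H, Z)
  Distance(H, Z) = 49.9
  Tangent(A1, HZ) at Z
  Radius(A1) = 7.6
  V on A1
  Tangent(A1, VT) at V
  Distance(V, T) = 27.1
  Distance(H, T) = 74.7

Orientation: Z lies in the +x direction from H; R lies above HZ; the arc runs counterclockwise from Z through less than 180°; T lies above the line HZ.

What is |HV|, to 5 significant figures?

56.774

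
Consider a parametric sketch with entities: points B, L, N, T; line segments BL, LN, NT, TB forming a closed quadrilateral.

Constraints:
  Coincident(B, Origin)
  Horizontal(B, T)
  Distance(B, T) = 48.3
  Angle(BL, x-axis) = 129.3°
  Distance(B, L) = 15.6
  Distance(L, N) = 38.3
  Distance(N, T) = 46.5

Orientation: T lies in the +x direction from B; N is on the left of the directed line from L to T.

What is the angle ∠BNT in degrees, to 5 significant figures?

66.319°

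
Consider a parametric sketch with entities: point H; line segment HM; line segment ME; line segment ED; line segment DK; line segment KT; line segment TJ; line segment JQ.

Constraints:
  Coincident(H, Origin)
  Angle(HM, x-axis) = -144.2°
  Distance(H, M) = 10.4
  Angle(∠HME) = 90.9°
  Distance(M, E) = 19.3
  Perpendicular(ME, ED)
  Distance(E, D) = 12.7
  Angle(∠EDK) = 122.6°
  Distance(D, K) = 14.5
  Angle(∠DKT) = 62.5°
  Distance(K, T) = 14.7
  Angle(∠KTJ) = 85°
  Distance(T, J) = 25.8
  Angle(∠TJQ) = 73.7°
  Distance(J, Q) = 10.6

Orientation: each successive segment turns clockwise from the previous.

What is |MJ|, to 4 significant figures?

32.11

H is at the origin; HM runs at -144.2° with length 10.4, so M = (-8.435, -6.084). ∠HME = 90.9° gives ME at 126.7° from the x-axis; with |ME| = 19.3, E = (-19.97, 9.391). ME ⟂ ED, so ED runs at 36.70°; with |ED| = 12.7, D = (-9.787, 16.98). ∠EDK = 122.6° gives DK at -20.70° from the x-axis; with |DK| = 14.5, K = (3.777, 11.86). ∠DKT = 62.5° gives KT at -138.2° from the x-axis; with |KT| = 14.7, T = (-7.181, 2.057). ∠KTJ = 85.0° gives TJ at 126.8° from the x-axis; with |TJ| = 25.8, J = (-22.64, 22.72). Then |MJ| = |J − M| = 32.11.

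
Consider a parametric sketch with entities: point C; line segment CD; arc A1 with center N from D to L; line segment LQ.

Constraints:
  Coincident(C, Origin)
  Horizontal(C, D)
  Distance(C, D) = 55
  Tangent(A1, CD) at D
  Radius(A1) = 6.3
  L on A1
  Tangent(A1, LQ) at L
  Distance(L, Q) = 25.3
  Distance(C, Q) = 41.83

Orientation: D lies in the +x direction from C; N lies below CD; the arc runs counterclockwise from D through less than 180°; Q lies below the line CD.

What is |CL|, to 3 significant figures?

50.0

Checks: |NL| = 6.300 ✓; ∠(NL, LQ) = 90.00° ✓; |LQ| = 25.30 ✓; |CQ| = 41.83 ✓.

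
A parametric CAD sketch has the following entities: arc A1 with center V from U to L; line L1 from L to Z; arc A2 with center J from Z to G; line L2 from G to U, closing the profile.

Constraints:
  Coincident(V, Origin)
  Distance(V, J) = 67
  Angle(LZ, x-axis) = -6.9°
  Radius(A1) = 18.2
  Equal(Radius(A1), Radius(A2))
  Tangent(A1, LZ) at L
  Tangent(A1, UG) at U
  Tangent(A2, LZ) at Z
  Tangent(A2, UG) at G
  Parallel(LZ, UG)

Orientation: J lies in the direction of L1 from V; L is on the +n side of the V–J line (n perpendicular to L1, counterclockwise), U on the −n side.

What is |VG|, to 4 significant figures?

69.43

The slot axis is L1's direction at -6.9°, so u = (cos -6.9°, sin -6.9°) = (0.9928, -0.1201) and n = (−sin -6.9°, cos -6.9°) = (0.1201, 0.9928). V is at the origin and J lies 67.0 along u from V, so J = 67.0·u = (66.51, -8.049). Tangency of A1 to both parallel lines with radius 18.2 puts L and U at V ± 18.2·n: L = (2.186, 18.07), U = (-2.186, -18.07). Equal radii place Z and G the same way about J: Z = J + 18.2·n = (68.70, 10.02), G = J − 18.2·n = (64.33, -26.12). Then |VG| = |G − V| = 69.43.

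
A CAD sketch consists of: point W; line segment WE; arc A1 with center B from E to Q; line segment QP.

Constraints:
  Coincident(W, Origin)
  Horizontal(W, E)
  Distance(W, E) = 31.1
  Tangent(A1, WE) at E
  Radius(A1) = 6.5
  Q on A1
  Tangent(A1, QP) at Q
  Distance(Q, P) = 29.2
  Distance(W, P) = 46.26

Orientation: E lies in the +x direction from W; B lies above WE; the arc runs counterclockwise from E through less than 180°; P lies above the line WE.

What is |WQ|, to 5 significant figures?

38.248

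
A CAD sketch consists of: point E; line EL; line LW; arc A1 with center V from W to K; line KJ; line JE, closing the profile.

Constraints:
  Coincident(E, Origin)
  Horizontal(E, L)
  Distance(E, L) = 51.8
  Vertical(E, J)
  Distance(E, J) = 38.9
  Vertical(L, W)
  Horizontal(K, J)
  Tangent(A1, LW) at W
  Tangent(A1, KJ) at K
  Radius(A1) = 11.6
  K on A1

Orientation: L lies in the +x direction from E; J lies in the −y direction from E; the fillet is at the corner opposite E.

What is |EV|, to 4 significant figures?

48.59

E is at the origin; E and L share the same y with |EL| = 51.8 and L on the +x side, so L = (51.80, 0.000). EJ is vertical with |EJ| = 38.9 and J on the −y side, so J = (0.000, -38.90). The virtual corner opposite E is at (51.80, -38.90). Since A1 is tangent to LW there, VW ⟂ LW and since A1 is tangent to KJ there, VK ⟂ KJ, with radius 11.6, so the center V sits 11.6 in from both sides at V = (40.20, -27.30). Then |EV| = |V − E| = 48.59.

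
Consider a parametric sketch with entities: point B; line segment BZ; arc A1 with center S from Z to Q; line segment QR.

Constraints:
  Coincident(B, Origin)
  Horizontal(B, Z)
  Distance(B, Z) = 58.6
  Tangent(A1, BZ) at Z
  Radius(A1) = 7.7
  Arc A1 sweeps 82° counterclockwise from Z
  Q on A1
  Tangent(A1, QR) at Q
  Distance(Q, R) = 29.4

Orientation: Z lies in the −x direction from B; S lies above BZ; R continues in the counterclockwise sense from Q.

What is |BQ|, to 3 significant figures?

51.4

B is at the origin; B and Z share the same y with |BZ| = 58.6 and Z on the −x side, so Z = (-58.6, 0.00). A1 meets BZ tangentially, so SZ is at right angles to BZ, so S = Z + (0, 7.7) = (-58.6, 7.70). On A1, Z sits at bearing -90° from S; an 82° counterclockwise sweep puts Q at bearing -8°, so Q = S + 7.7·(cos -8°, sin -8°) = (-51.0, 6.63). Then |BQ| = |Q − B| = 51.4.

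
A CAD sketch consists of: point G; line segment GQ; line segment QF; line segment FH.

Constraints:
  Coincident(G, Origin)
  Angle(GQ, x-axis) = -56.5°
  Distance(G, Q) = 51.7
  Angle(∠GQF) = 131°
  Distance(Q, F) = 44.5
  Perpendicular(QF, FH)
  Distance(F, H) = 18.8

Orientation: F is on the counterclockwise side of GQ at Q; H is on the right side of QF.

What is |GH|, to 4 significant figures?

97.43

∠GQF = 131.0°, so QF runs at -56.5° + (180° − 131.0°) = -7.500° from the x-axis; with |QF| = 44.5, F = Q + 44.5·(cos -7.500°, sin -7.500°) = (72.65, -48.92). QF is perpendicular to FH; with |FH| = 18.8 on the right of QF, H = F + 18.8·(-0.1305, -0.9914) = (70.20, -67.56). Then |GH| = |H − G| = 97.43.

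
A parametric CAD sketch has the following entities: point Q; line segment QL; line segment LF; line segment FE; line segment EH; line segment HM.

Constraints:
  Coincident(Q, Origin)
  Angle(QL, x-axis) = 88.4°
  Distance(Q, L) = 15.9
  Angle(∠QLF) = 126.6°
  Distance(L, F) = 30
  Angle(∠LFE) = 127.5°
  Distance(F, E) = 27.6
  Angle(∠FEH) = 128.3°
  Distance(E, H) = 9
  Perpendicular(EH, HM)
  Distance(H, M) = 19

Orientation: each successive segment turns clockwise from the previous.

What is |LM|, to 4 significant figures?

36.87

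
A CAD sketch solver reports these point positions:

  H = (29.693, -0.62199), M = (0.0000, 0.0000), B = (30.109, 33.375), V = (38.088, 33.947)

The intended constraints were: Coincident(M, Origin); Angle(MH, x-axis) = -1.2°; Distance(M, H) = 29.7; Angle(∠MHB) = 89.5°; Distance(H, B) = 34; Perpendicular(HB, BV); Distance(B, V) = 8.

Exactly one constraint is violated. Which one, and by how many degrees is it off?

Perpendicular(HB, BV) — off by 4.80°.

M = (0.00, 0.00) ✓; MH at -1.200° ✓; |MH| = 29.70 ✓; ∠MHB = 89.50° ✓; |HB| = 34.00 ✓; ∠(HB, BV) = 85.20° ✗; |BV| = 7.999 ✓.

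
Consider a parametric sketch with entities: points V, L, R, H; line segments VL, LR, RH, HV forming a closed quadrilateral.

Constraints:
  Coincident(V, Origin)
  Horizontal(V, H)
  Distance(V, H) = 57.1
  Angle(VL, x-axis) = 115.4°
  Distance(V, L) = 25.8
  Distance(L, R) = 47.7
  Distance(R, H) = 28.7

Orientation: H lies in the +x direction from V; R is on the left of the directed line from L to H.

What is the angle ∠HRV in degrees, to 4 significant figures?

107.1°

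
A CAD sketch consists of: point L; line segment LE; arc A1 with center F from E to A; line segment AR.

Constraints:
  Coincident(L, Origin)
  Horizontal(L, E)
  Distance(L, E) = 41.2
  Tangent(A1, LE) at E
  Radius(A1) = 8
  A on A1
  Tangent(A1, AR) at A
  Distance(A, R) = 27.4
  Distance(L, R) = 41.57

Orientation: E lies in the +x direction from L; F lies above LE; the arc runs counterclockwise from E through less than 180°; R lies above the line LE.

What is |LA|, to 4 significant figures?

48.60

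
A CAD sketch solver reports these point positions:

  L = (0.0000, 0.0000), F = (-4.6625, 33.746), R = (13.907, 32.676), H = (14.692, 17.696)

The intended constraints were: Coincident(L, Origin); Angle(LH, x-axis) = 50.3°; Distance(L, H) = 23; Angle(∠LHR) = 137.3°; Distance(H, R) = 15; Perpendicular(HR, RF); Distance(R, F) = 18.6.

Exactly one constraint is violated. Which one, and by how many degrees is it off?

Perpendicular(HR, RF) — off by 6.30°.

L = (0.00, 0.00) ✓; LH at 50.30° ✓; |LH| = 23.00 ✓; ∠LHR = 137.3° ✓; |HR| = 15.00 ✓; ∠(HR, RF) = 83.70° ✗; |RF| = 18.60 ✓.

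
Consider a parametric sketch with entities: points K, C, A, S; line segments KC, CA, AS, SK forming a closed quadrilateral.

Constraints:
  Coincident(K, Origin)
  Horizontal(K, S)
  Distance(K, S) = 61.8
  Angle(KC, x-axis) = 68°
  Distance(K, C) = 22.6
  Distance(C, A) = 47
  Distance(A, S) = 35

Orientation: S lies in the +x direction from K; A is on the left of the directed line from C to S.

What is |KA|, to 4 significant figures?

63.50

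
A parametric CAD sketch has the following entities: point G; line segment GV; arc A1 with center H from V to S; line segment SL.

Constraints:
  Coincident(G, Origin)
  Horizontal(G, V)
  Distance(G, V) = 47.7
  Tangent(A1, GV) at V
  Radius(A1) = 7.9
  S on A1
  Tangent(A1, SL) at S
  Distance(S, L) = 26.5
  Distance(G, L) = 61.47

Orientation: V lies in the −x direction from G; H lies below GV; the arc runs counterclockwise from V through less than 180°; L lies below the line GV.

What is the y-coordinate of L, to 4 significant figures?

-35.44

Checks: |HS| = 7.900 ✓; ∠(HS, SL) = 90.00° ✓; |SL| = 26.50 ✓; |GL| = 61.47 ✓.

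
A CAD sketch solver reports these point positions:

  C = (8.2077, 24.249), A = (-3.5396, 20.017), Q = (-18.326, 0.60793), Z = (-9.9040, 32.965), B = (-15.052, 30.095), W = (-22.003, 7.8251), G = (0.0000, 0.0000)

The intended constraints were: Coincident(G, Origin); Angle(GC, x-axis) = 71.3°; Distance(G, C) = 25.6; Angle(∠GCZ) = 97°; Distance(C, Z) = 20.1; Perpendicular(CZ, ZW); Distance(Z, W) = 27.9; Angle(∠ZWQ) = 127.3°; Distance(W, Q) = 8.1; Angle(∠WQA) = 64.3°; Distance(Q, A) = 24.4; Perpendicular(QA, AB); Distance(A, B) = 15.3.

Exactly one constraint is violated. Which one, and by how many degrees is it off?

Perpendicular(QA, AB) — off by 3.90°.

G = (0.00, 0.00) ✓; GC at 71.30° ✓; |GC| = 25.60 ✓; ∠GCZ = 97.00° ✓; |CZ| = 20.10 ✓; ∠(CZ, ZW) = 90.00° ✓; |ZW| = 27.90 ✓; ∠ZWQ = 127.3° ✓; |WQ| = 8.100 ✓; ∠WQA = 64.30° ✓; |QA| = 24.40 ✓; ∠(QA, AB) = 86.10° ✗; |AB| = 15.30 ✓.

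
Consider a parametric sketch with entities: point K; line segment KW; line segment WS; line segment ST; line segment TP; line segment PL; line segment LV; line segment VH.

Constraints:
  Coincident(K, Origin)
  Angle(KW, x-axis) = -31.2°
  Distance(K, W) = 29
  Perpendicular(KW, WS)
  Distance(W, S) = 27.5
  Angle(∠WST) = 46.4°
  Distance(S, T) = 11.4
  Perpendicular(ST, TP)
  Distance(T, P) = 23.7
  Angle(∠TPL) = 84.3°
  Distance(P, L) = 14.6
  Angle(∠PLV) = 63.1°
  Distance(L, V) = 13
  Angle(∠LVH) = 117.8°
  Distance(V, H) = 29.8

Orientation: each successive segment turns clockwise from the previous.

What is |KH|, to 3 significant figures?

15.3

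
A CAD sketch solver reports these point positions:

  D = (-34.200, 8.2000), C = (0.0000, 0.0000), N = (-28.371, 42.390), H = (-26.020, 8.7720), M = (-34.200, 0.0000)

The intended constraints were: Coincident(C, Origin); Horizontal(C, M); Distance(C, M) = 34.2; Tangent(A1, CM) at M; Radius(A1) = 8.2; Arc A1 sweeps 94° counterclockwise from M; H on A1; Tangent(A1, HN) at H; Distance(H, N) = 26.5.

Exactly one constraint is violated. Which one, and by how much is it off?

Distance(H, N) = 26.5 — off by 7.20.

C = (0.00, 0.00) ✓; C.y = 0.00, M.y = 0.00 ✓; |CM| = 34.20 ✓; ∠(DM, MC) = 90.00° ✓; |DM| = 8.200 ✓; bearing(D→H) − bearing(D→M) = 94.00° ✓; |DH| = 8.200 ✓; ∠(DH, HN) = 90.00° ✓; |HN| = 33.70 ✗.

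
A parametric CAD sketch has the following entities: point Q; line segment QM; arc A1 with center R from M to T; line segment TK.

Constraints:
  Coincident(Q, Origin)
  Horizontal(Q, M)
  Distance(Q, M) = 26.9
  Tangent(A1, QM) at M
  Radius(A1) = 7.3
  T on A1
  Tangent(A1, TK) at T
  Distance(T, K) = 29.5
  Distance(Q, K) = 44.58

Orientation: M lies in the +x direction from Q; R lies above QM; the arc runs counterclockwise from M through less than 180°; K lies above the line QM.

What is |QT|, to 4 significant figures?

35.16

Checks: ∠(RM, MQ) = 90.00° ✓; |RT| = 7.300 ✓; ∠(RT, TK) = 90.00° ✓; |TK| = 29.50 ✓; |QK| = 44.58 ✓.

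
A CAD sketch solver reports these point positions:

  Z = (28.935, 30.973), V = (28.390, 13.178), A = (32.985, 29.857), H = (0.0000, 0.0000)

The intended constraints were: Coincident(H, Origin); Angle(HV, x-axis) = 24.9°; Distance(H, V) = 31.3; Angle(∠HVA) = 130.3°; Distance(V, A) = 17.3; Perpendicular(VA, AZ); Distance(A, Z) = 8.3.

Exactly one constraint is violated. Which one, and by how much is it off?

Distance(A, Z) = 8.3 — off by 4.10.

H = (0.00, 0.00) ✓; HV at 24.90° ✓; |HV| = 31.30 ✓; ∠HVA = 130.3° ✓; |VA| = 17.30 ✓; ∠(VA, AZ) = 90.00° ✓; |AZ| = 4.201 ✗.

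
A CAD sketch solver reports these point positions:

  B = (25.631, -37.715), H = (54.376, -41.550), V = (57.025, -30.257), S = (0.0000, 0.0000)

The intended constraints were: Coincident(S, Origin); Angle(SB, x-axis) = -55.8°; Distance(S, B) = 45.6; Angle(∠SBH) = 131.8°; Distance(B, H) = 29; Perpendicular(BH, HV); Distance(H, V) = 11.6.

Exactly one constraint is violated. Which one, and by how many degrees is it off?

Perpendicular(BH, HV) — off by 5.60°.

S = (0.00, 0.00) ✓; SB at -55.80° ✓; |SB| = 45.60 ✓; ∠SBH = 131.8° ✓; |BH| = 29.00 ✓; ∠(BH, HV) = 84.40° ✗; |HV| = 11.60 ✓.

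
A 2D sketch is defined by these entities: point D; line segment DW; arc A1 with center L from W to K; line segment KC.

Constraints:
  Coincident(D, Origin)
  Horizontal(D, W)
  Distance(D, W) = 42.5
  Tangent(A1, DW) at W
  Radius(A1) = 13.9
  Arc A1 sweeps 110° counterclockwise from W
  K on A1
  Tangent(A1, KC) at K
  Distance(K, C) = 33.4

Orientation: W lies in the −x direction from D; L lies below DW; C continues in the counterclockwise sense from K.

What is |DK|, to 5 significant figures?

58.610

The tangent condition forces LW to be normal to DW, so L = W + (0, -13.9) = (-42.500, -13.900). On A1, W sits at bearing 90° from L; a 110° counterclockwise sweep puts K at bearing 200°, so K = L + 13.9·(cos 200°, sin 200°) = (-55.562, -18.654). Then |DK| = |K − D| = 58.610.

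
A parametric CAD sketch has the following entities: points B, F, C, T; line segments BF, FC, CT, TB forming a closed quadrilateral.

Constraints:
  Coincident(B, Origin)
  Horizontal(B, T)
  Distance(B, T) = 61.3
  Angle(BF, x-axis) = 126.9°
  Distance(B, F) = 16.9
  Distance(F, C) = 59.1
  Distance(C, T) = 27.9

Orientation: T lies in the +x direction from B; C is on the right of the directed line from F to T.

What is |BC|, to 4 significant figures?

43.74

B is at the origin; B and T share the same y with |BT| = 61.3 and T in +x, so T = (61.3, 0). BF runs at 126.9° with |BF| = 16.9, so F = (-10.15, 13.51). C is determined by |FC| = 59.1 and |CT| = 27.9 together: it lies at the intersection of circle(F, 59.1) and circle(T, 27.9). With |FT| = 72.71, the foot of the radical line on FT is 55.02 from F and the perpendicular offset is √(59.1² − 55.02²) = 21.57. Taking the right-of-FT solution: C = (39.91, -17.91).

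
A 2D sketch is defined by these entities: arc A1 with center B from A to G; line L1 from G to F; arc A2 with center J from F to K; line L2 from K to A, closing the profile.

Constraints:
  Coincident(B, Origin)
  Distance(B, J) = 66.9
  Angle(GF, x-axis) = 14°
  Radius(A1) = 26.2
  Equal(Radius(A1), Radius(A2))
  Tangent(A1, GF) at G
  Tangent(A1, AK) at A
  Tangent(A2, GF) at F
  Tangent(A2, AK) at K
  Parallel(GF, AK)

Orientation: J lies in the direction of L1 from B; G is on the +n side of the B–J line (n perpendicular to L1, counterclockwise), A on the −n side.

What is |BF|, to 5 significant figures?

71.847

The slot axis is L1's direction at 14.0°, so u = (cos 14.0°, sin 14.0°) = (0.97030, 0.24192) and n = (−sin 14.0°, cos 14.0°) = (-0.24192, 0.97030). B is at the origin and J lies 66.9 along u from B, so J = 66.9·u = (64.913, 16.185). Tangency of A1 to both parallel lines with radius 26.2 puts G and A at B ± 26.2·n: G = (-6.3384, 25.422), A = (6.3384, -25.422). Equal radii place F and K the same way about J: F = J + 26.2·n = (58.574, 41.606), K = J − 26.2·n = (71.251, -9.2372). Then |BF| = |F − B| = 71.847.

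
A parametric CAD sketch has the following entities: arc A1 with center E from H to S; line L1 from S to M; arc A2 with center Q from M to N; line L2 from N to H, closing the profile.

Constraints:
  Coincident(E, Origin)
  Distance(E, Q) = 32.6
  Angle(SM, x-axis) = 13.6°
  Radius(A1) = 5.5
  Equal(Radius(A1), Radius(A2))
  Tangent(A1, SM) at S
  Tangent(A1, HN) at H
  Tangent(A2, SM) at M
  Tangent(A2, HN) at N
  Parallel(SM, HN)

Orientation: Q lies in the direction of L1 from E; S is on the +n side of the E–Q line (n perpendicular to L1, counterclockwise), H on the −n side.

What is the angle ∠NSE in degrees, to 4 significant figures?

71.35°

The slot axis is L1's direction at 13.6°, so u = (cos 13.6°, sin 13.6°) = (0.9720, 0.2351) and n = (−sin 13.6°, cos 13.6°) = (-0.2351, 0.9720). E is at the origin and Q lies 32.6 along u from E, so Q = 32.6·u = (31.69, 7.666). Tangency of A1 to both parallel lines with radius 5.5 puts S and H at E ± 5.5·n: S = (-1.293, 5.346), H = (1.293, -5.346). Equal radii place M and N the same way about Q: M = Q + 5.5·n = (30.39, 13.01), N = Q − 5.5·n = (32.98, 2.320). Then cos ∠NSE = SN·SE / (|SN||SE|), giving 71.35°.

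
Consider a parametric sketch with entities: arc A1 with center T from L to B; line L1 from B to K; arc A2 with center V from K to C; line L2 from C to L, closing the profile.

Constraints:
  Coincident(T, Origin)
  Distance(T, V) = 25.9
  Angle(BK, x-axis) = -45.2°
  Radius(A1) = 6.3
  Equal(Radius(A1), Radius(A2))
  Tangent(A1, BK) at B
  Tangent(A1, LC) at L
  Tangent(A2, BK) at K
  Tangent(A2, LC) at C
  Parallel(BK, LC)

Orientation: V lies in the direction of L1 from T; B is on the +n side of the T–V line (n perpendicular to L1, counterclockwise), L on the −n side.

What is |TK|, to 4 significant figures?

26.66

Tangency of A1 to both parallel lines with radius 6.3 puts B and L at T ± 6.3·n: B = (4.470, 4.439), L = (-4.470, -4.439). Equal radii place K and C the same way about V: K = V + 6.3·n = (22.72, -13.94), C = V − 6.3·n = (13.78, -22.82). Then |TK| = |K − T| = 26.66.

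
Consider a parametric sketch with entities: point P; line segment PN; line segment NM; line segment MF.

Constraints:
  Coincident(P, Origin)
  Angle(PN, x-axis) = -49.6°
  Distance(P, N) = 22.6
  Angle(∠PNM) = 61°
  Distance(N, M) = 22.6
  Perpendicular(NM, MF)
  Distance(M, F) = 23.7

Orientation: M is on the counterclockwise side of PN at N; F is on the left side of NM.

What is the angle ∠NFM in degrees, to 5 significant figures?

43.639°

∠PNM = 61.0°, so NM runs at -49.6° + (180° − 61.0°) = 69.400° from the x-axis; with |NM| = 22.6, M = N + 22.6·(cos 69.400°, sin 69.400°) = (22.599, 3.9442). The perpendicularity gives MF at right angles to NM; with |MF| = 23.7 on the left of NM, F = M + 23.7·(-0.93606, 0.35184) = (0.41452, 12.283). Then cos ∠NFM = FN·FM / (|FN||FM|), giving 43.639°.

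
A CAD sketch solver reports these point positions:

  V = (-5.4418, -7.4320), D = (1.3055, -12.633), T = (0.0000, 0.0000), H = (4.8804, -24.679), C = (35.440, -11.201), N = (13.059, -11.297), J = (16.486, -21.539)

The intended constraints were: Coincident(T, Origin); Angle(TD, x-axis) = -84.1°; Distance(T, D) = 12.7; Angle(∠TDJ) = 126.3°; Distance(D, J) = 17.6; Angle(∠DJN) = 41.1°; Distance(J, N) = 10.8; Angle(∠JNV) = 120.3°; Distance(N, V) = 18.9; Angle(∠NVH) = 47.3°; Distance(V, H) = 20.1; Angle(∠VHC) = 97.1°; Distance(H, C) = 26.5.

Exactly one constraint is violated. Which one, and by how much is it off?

Distance(H, C) = 26.5 — off by 6.90.

T = (0.00, 0.00) ✓; TD at -84.10° ✓; |TD| = 12.70 ✓; ∠TDJ = 126.3° ✓; |DJ| = 17.60 ✓; ∠DJN = 41.10° ✓; |JN| = 10.80 ✓; ∠JNV = 120.3° ✓; |NV| = 18.90 ✓; ∠NVH = 47.30° ✓; |VH| = 20.10 ✓; ∠VHC = 97.10° ✓; |HC| = 33.40 ✗.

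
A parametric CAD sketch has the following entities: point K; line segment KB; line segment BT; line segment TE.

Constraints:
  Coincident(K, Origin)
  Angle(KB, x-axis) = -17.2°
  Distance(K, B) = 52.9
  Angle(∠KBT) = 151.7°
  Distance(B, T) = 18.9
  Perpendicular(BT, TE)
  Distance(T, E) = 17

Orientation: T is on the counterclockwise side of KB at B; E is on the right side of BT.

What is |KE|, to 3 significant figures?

77.8

K is at the origin; KB runs at -17.2° with length 52.9, so B = 52.9·(cos -17.2°, sin -17.2°) = (50.5, -15.6). ∠KBT = 151.7°, so BT runs at -17.2° + (180° − 151.7°) = 11.1° from the x-axis; with |BT| = 18.9, T = B + 18.9·(cos 11.1°, sin 11.1°) = (69.1, -12.0). BT ⟂ TE; with |TE| = 17.0 on the right of BT, E = T + 17.0·(0.193, -0.981) = (72.4, -28.7). Then |KE| = |E − K| = 77.8.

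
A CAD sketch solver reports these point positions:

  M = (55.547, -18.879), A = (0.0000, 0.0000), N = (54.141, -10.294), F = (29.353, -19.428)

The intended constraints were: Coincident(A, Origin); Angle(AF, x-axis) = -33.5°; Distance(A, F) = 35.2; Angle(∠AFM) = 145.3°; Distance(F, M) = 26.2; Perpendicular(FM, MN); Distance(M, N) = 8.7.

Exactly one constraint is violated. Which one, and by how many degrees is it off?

Perpendicular(FM, MN) — off by 8.10°.

A = (0.00, 0.00) ✓; AF at -33.50° ✓; |AF| = 35.20 ✓; ∠AFM = 145.3° ✓; |FM| = 26.20 ✓; ∠(FM, MN) = 98.10° ✗; |MN| = 8.699 ✓.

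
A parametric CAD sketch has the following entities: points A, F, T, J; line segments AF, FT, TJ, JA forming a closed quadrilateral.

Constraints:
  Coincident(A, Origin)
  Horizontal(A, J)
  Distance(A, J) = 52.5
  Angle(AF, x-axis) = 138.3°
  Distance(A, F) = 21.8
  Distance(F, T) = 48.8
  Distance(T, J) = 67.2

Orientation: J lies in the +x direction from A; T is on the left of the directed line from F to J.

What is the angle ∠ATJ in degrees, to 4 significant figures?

49.58°

Checks: |FT| = 48.80 ✓; |TJ| = 67.20 ✓.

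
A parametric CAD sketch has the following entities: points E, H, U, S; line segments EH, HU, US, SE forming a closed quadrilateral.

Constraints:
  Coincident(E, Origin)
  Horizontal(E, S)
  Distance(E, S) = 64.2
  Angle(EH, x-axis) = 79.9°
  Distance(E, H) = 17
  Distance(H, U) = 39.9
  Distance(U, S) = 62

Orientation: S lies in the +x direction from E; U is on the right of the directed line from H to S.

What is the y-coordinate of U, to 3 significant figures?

-23.0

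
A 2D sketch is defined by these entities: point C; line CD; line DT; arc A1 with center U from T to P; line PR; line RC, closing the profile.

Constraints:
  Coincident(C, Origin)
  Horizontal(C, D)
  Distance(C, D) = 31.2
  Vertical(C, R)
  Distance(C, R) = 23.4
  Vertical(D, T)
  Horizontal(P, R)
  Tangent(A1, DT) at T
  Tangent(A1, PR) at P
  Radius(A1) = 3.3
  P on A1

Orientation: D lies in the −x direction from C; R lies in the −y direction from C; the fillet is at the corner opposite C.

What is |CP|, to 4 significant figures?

36.41

C is at the origin; CD is horizontal with |CD| = 31.2 and D on the −x side, so D = (-31.20, 0.000). CR is vertical with |CR| = 23.4 and R on the −y side, so R = (0.000, -23.40). The virtual corner opposite C is at (-31.20, -23.40). Tangency of A1 to DT means the radius UT is perpendicular to DT and A1 meets PR tangentially, so UP is at right angles to PR, with radius 3.3, so the center U sits 3.3 in from both sides at U = (-27.90, -20.10). That places the tangent points at T = (-31.20, -20.10) on DT and P = (-27.90, -23.40) on PR. Then |CP| = |P − C| = 36.41.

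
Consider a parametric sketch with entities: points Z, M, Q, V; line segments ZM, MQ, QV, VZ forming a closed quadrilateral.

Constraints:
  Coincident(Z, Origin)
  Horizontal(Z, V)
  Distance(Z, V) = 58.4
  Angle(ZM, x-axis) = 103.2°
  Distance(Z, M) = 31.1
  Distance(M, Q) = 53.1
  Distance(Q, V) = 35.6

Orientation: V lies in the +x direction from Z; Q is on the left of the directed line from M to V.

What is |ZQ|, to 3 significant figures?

56.7

Checks: |MQ| = 53.10 ✓; |QV| = 35.60 ✓.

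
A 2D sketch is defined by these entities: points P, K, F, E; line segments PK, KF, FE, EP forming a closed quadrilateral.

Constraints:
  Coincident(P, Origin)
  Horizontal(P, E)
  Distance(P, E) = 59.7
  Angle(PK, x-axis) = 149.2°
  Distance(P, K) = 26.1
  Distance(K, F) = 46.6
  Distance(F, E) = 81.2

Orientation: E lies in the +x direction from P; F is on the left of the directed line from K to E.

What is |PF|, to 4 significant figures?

54.49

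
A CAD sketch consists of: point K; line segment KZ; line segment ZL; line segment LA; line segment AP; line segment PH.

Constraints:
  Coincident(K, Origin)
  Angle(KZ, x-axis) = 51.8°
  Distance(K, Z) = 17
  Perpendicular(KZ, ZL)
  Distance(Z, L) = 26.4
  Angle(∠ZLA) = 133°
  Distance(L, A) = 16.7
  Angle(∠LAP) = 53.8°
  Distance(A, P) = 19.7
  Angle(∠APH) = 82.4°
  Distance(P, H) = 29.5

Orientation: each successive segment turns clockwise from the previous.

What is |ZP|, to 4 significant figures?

23.32

K is at the origin; KZ runs at 51.8° with length 17.0, so Z = (10.51, 13.36). The perpendicularity gives ZL at right angles to KZ, so ZL runs at -38.20°; with |ZL| = 26.4, L = (31.26, -2.966). ∠ZLA = 133.0° gives LA at -85.20° from the x-axis; with |LA| = 16.7, A = (32.66, -19.61). ∠LAP = 53.8° gives AP at 148.6° from the x-axis; with |AP| = 19.7, P = (15.84, -9.344). Then |ZP| = |P − Z| = 23.32.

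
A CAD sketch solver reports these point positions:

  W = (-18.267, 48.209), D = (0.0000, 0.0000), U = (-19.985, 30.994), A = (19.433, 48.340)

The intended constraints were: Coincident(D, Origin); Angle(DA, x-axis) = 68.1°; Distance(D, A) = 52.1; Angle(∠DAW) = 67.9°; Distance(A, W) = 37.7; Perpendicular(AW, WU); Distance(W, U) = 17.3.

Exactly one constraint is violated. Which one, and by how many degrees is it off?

Perpendicular(AW, WU) — off by 5.90°.

D = (0.00, 0.00) ✓; DA at 68.10° ✓; |DA| = 52.10 ✓; ∠DAW = 67.90° ✓; |AW| = 37.70 ✓; ∠(AW, WU) = 84.10° ✗; |WU| = 17.30 ✓.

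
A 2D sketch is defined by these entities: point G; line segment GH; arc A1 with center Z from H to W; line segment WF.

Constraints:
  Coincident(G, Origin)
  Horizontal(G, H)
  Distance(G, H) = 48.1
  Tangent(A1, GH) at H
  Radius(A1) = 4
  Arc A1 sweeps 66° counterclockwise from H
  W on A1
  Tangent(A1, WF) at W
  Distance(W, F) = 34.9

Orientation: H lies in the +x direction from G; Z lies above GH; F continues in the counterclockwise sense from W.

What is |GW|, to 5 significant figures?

51.809

G is at the origin; G and H share the same y with |GH| = 48.1 and H on the +x side, so H = (48.100, 0.0000). Tangency of A1 to GH means the radius ZH is perpendicular to GH, so Z = H + (0, 4) = (48.100, 4.0000). On A1, H sits at bearing -90° from Z; a 66° counterclockwise sweep puts W at bearing -24°, so W = Z + 4.0·(cos -24°, sin -24°) = (51.754, 2.3731). Then |GW| = |W − G| = 51.809.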